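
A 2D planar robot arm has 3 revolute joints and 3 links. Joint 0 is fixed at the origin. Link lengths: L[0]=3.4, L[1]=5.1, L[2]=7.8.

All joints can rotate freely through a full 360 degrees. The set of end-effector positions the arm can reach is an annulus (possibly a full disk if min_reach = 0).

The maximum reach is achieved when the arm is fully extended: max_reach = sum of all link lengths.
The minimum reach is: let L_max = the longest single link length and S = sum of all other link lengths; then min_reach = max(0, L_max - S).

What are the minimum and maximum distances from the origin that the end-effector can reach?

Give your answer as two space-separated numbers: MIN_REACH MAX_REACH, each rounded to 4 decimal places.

Answer: 0.0000 16.3000

Derivation:
Link lengths: [3.4, 5.1, 7.8]
max_reach = 3.4 + 5.1 + 7.8 = 16.3
L_max = max([3.4, 5.1, 7.8]) = 7.8
S (sum of others) = 16.3 - 7.8 = 8.5
min_reach = max(0, 7.8 - 8.5) = max(0, -0.7) = 0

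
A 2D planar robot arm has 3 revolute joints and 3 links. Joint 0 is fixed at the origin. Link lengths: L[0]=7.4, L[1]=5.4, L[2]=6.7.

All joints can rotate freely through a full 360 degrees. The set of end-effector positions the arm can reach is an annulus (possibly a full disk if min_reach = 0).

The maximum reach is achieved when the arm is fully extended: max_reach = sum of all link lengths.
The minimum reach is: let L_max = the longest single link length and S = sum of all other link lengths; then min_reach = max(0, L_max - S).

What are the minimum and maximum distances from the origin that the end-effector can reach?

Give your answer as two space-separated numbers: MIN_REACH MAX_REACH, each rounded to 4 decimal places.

Link lengths: [7.4, 5.4, 6.7]
max_reach = 7.4 + 5.4 + 6.7 = 19.5
L_max = max([7.4, 5.4, 6.7]) = 7.4
S (sum of others) = 19.5 - 7.4 = 12.1
min_reach = max(0, 7.4 - 12.1) = max(0, -4.7) = 0

Answer: 0.0000 19.5000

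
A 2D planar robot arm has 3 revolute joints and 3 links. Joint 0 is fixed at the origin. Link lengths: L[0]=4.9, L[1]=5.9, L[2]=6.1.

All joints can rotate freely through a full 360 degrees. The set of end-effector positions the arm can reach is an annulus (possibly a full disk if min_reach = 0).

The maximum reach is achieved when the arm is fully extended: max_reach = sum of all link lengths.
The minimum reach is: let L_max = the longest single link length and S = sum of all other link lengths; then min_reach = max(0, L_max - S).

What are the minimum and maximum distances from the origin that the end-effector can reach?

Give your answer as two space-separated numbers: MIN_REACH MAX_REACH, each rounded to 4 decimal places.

Link lengths: [4.9, 5.9, 6.1]
max_reach = 4.9 + 5.9 + 6.1 = 16.9
L_max = max([4.9, 5.9, 6.1]) = 6.1
S (sum of others) = 16.9 - 6.1 = 10.8
min_reach = max(0, 6.1 - 10.8) = max(0, -4.7) = 0

Answer: 0.0000 16.9000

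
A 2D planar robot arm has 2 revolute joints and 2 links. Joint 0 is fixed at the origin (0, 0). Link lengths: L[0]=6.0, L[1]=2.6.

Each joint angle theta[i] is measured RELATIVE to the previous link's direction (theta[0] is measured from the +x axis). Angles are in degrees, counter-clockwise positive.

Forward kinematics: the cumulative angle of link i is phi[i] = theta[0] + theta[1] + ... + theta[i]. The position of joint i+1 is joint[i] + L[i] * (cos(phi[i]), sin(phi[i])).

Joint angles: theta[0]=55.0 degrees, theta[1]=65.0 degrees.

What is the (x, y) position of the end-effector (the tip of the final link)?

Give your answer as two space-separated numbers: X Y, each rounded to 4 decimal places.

Answer: 2.1415 7.1666

Derivation:
joint[0] = (0.0000, 0.0000)  (base)
link 0: phi[0] = 55 = 55 deg
  cos(55 deg) = 0.5736, sin(55 deg) = 0.8192
  joint[1] = (0.0000, 0.0000) + 6 * (0.5736, 0.8192) = (0.0000 + 3.4415, 0.0000 + 4.9149) = (3.4415, 4.9149)
link 1: phi[1] = 55 + 65 = 120 deg
  cos(120 deg) = -0.5000, sin(120 deg) = 0.8660
  joint[2] = (3.4415, 4.9149) + 2.6 * (-0.5000, 0.8660) = (3.4415 + -1.3000, 4.9149 + 2.2517) = (2.1415, 7.1666)
End effector: (2.1415, 7.1666)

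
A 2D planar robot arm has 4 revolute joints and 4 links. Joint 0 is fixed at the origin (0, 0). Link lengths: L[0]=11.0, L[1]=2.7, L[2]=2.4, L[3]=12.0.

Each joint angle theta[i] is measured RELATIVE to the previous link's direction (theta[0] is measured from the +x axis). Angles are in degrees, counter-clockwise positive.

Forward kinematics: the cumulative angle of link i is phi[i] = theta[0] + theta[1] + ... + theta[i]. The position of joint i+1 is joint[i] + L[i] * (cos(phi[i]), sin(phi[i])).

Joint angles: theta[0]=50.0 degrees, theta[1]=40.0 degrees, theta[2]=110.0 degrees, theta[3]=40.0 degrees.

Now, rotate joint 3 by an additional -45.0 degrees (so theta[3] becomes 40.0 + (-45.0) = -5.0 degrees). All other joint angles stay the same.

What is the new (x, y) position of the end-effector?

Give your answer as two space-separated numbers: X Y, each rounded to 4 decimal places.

joint[0] = (0.0000, 0.0000)  (base)
link 0: phi[0] = 50 = 50 deg
  cos(50 deg) = 0.6428, sin(50 deg) = 0.7660
  joint[1] = (0.0000, 0.0000) + 11 * (0.6428, 0.7660) = (0.0000 + 7.0707, 0.0000 + 8.4265) = (7.0707, 8.4265)
link 1: phi[1] = 50 + 40 = 90 deg
  cos(90 deg) = 0.0000, sin(90 deg) = 1.0000
  joint[2] = (7.0707, 8.4265) + 2.7 * (0.0000, 1.0000) = (7.0707 + 0.0000, 8.4265 + 2.7000) = (7.0707, 11.1265)
link 2: phi[2] = 50 + 40 + 110 = 200 deg
  cos(200 deg) = -0.9397, sin(200 deg) = -0.3420
  joint[3] = (7.0707, 11.1265) + 2.4 * (-0.9397, -0.3420) = (7.0707 + -2.2553, 11.1265 + -0.8208) = (4.8154, 10.3056)
link 3: phi[3] = 50 + 40 + 110 + -5 = 195 deg
  cos(195 deg) = -0.9659, sin(195 deg) = -0.2588
  joint[4] = (4.8154, 10.3056) + 12 * (-0.9659, -0.2588) = (4.8154 + -11.5911, 10.3056 + -3.1058) = (-6.7757, 7.1998)
End effector: (-6.7757, 7.1998)

Answer: -6.7757 7.1998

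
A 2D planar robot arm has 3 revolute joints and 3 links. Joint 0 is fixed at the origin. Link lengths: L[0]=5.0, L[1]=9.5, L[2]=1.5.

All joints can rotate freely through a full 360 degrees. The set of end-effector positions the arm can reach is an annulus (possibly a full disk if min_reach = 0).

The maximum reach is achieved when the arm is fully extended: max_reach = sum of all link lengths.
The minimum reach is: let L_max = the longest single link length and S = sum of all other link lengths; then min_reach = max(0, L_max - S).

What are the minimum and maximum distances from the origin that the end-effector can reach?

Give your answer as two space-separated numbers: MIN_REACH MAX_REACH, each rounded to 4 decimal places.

Link lengths: [5.0, 9.5, 1.5]
max_reach = 5 + 9.5 + 1.5 = 16
L_max = max([5.0, 9.5, 1.5]) = 9.5
S (sum of others) = 16 - 9.5 = 6.5
min_reach = max(0, 9.5 - 6.5) = max(0, 3) = 3

Answer: 3.0000 16.0000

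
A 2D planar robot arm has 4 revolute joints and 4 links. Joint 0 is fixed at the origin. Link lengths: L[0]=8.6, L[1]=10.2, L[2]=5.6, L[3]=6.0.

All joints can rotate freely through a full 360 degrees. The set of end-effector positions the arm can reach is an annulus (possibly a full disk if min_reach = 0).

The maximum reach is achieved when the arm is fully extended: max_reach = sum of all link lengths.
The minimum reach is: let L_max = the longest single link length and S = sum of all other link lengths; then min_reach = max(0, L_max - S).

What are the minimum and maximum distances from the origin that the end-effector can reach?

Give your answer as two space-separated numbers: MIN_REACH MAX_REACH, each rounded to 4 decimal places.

Link lengths: [8.6, 10.2, 5.6, 6.0]
max_reach = 8.6 + 10.2 + 5.6 + 6 = 30.4
L_max = max([8.6, 10.2, 5.6, 6.0]) = 10.2
S (sum of others) = 30.4 - 10.2 = 20.2
min_reach = max(0, 10.2 - 20.2) = max(0, -10) = 0

Answer: 0.0000 30.4000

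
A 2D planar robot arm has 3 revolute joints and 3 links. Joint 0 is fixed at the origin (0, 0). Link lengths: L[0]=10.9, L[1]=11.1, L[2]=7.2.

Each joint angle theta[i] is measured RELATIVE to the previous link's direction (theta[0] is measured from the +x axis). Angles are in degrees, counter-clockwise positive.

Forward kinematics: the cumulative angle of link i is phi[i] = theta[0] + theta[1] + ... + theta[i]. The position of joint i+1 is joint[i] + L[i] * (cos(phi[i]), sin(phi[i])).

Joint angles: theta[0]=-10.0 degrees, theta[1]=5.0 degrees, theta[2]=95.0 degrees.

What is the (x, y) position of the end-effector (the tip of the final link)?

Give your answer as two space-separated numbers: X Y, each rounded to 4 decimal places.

joint[0] = (0.0000, 0.0000)  (base)
link 0: phi[0] = -10 = -10 deg
  cos(-10 deg) = 0.9848, sin(-10 deg) = -0.1736
  joint[1] = (0.0000, 0.0000) + 10.9 * (0.9848, -0.1736) = (0.0000 + 10.7344, 0.0000 + -1.8928) = (10.7344, -1.8928)
link 1: phi[1] = -10 + 5 = -5 deg
  cos(-5 deg) = 0.9962, sin(-5 deg) = -0.0872
  joint[2] = (10.7344, -1.8928) + 11.1 * (0.9962, -0.0872) = (10.7344 + 11.0578, -1.8928 + -0.9674) = (21.7922, -2.8602)
link 2: phi[2] = -10 + 5 + 95 = 90 deg
  cos(90 deg) = 0.0000, sin(90 deg) = 1.0000
  joint[3] = (21.7922, -2.8602) + 7.2 * (0.0000, 1.0000) = (21.7922 + 0.0000, -2.8602 + 7.2000) = (21.7922, 4.3398)
End effector: (21.7922, 4.3398)

Answer: 21.7922 4.3398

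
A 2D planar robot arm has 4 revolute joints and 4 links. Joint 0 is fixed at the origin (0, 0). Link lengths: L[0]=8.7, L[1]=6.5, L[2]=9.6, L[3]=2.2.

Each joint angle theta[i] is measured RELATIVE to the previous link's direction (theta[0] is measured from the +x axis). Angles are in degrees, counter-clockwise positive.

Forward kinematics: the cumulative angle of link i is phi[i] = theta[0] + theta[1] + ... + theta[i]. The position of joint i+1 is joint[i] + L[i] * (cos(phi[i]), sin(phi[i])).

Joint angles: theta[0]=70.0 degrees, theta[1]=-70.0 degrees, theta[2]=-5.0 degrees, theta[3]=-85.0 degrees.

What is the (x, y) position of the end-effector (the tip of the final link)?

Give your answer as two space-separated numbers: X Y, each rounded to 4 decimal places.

Answer: 19.0390 5.1386

Derivation:
joint[0] = (0.0000, 0.0000)  (base)
link 0: phi[0] = 70 = 70 deg
  cos(70 deg) = 0.3420, sin(70 deg) = 0.9397
  joint[1] = (0.0000, 0.0000) + 8.7 * (0.3420, 0.9397) = (0.0000 + 2.9756, 0.0000 + 8.1753) = (2.9756, 8.1753)
link 1: phi[1] = 70 + -70 = 0 deg
  cos(0 deg) = 1.0000, sin(0 deg) = 0.0000
  joint[2] = (2.9756, 8.1753) + 6.5 * (1.0000, 0.0000) = (2.9756 + 6.5000, 8.1753 + 0.0000) = (9.4756, 8.1753)
link 2: phi[2] = 70 + -70 + -5 = -5 deg
  cos(-5 deg) = 0.9962, sin(-5 deg) = -0.0872
  joint[3] = (9.4756, 8.1753) + 9.6 * (0.9962, -0.0872) = (9.4756 + 9.5635, 8.1753 + -0.8367) = (19.0390, 7.3386)
link 3: phi[3] = 70 + -70 + -5 + -85 = -90 deg
  cos(-90 deg) = 0.0000, sin(-90 deg) = -1.0000
  joint[4] = (19.0390, 7.3386) + 2.2 * (0.0000, -1.0000) = (19.0390 + 0.0000, 7.3386 + -2.2000) = (19.0390, 5.1386)
End effector: (19.0390, 5.1386)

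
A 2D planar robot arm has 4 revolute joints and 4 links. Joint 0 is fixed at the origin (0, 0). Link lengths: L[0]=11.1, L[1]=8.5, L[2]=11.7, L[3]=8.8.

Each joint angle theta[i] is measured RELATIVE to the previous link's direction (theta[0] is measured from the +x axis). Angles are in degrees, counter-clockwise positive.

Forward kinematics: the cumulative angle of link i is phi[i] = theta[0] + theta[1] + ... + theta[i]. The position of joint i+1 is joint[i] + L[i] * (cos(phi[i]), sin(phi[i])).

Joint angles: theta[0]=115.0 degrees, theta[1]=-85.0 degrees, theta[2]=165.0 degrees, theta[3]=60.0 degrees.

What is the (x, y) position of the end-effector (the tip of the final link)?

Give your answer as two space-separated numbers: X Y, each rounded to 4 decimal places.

Answer: -10.9088 2.7817

Derivation:
joint[0] = (0.0000, 0.0000)  (base)
link 0: phi[0] = 115 = 115 deg
  cos(115 deg) = -0.4226, sin(115 deg) = 0.9063
  joint[1] = (0.0000, 0.0000) + 11.1 * (-0.4226, 0.9063) = (0.0000 + -4.6911, 0.0000 + 10.0600) = (-4.6911, 10.0600)
link 1: phi[1] = 115 + -85 = 30 deg
  cos(30 deg) = 0.8660, sin(30 deg) = 0.5000
  joint[2] = (-4.6911, 10.0600) + 8.5 * (0.8660, 0.5000) = (-4.6911 + 7.3612, 10.0600 + 4.2500) = (2.6702, 14.3100)
link 2: phi[2] = 115 + -85 + 165 = 195 deg
  cos(195 deg) = -0.9659, sin(195 deg) = -0.2588
  joint[3] = (2.6702, 14.3100) + 11.7 * (-0.9659, -0.2588) = (2.6702 + -11.3013, 14.3100 + -3.0282) = (-8.6312, 11.2818)
link 3: phi[3] = 115 + -85 + 165 + 60 = 255 deg
  cos(255 deg) = -0.2588, sin(255 deg) = -0.9659
  joint[4] = (-8.6312, 11.2818) + 8.8 * (-0.2588, -0.9659) = (-8.6312 + -2.2776, 11.2818 + -8.5001) = (-10.9088, 2.7817)
End effector: (-10.9088, 2.7817)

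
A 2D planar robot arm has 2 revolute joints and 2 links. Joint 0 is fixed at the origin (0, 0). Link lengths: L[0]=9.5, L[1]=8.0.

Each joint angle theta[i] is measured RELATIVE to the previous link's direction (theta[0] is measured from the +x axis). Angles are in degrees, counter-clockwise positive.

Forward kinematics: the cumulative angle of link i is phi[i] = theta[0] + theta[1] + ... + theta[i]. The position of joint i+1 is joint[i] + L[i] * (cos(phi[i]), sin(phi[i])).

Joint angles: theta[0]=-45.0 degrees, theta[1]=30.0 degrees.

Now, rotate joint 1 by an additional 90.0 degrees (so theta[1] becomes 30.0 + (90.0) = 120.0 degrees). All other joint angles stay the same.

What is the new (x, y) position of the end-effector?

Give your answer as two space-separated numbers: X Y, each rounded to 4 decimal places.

joint[0] = (0.0000, 0.0000)  (base)
link 0: phi[0] = -45 = -45 deg
  cos(-45 deg) = 0.7071, sin(-45 deg) = -0.7071
  joint[1] = (0.0000, 0.0000) + 9.5 * (0.7071, -0.7071) = (0.0000 + 6.7175, 0.0000 + -6.7175) = (6.7175, -6.7175)
link 1: phi[1] = -45 + 120 = 75 deg
  cos(75 deg) = 0.2588, sin(75 deg) = 0.9659
  joint[2] = (6.7175, -6.7175) + 8 * (0.2588, 0.9659) = (6.7175 + 2.0706, -6.7175 + 7.7274) = (8.7881, 1.0099)
End effector: (8.7881, 1.0099)

Answer: 8.7881 1.0099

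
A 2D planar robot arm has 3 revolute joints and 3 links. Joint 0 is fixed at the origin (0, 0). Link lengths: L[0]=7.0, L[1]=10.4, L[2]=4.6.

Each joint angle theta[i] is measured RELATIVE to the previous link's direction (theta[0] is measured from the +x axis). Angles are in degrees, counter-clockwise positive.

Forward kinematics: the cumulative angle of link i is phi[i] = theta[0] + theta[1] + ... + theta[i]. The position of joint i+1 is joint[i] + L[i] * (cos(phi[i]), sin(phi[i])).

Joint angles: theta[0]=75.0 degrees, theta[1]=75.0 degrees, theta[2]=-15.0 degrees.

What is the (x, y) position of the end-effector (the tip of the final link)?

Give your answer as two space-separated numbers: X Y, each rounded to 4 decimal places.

Answer: -10.4476 15.2142

Derivation:
joint[0] = (0.0000, 0.0000)  (base)
link 0: phi[0] = 75 = 75 deg
  cos(75 deg) = 0.2588, sin(75 deg) = 0.9659
  joint[1] = (0.0000, 0.0000) + 7 * (0.2588, 0.9659) = (0.0000 + 1.8117, 0.0000 + 6.7615) = (1.8117, 6.7615)
link 1: phi[1] = 75 + 75 = 150 deg
  cos(150 deg) = -0.8660, sin(150 deg) = 0.5000
  joint[2] = (1.8117, 6.7615) + 10.4 * (-0.8660, 0.5000) = (1.8117 + -9.0067, 6.7615 + 5.2000) = (-7.1949, 11.9615)
link 2: phi[2] = 75 + 75 + -15 = 135 deg
  cos(135 deg) = -0.7071, sin(135 deg) = 0.7071
  joint[3] = (-7.1949, 11.9615) + 4.6 * (-0.7071, 0.7071) = (-7.1949 + -3.2527, 11.9615 + 3.2527) = (-10.4476, 15.2142)
End effector: (-10.4476, 15.2142)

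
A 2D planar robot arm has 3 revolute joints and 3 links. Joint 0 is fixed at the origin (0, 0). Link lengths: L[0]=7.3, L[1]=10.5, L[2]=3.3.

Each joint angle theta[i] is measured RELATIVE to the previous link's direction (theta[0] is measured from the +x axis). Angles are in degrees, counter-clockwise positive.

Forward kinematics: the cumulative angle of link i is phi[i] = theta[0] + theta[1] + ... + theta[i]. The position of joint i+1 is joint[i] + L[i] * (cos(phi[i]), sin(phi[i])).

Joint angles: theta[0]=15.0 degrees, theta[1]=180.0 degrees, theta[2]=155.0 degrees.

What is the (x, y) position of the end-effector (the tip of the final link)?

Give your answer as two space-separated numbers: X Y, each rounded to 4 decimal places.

Answer: 0.1589 -1.4013

Derivation:
joint[0] = (0.0000, 0.0000)  (base)
link 0: phi[0] = 15 = 15 deg
  cos(15 deg) = 0.9659, sin(15 deg) = 0.2588
  joint[1] = (0.0000, 0.0000) + 7.3 * (0.9659, 0.2588) = (0.0000 + 7.0513, 0.0000 + 1.8894) = (7.0513, 1.8894)
link 1: phi[1] = 15 + 180 = 195 deg
  cos(195 deg) = -0.9659, sin(195 deg) = -0.2588
  joint[2] = (7.0513, 1.8894) + 10.5 * (-0.9659, -0.2588) = (7.0513 + -10.1422, 1.8894 + -2.7176) = (-3.0910, -0.8282)
link 2: phi[2] = 15 + 180 + 155 = 350 deg
  cos(350 deg) = 0.9848, sin(350 deg) = -0.1736
  joint[3] = (-3.0910, -0.8282) + 3.3 * (0.9848, -0.1736) = (-3.0910 + 3.2499, -0.8282 + -0.5730) = (0.1589, -1.4013)
End effector: (0.1589, -1.4013)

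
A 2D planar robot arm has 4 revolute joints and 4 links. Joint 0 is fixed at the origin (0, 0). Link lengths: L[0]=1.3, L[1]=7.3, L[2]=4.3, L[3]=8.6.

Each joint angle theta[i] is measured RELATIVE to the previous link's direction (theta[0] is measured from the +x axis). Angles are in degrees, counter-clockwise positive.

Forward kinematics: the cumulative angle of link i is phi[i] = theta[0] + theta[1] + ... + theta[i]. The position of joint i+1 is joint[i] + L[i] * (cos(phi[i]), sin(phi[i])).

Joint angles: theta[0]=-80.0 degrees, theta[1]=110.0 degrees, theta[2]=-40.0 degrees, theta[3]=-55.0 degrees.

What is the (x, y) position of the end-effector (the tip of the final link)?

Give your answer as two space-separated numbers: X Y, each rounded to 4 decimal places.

joint[0] = (0.0000, 0.0000)  (base)
link 0: phi[0] = -80 = -80 deg
  cos(-80 deg) = 0.1736, sin(-80 deg) = -0.9848
  joint[1] = (0.0000, 0.0000) + 1.3 * (0.1736, -0.9848) = (0.0000 + 0.2257, 0.0000 + -1.2803) = (0.2257, -1.2803)
link 1: phi[1] = -80 + 110 = 30 deg
  cos(30 deg) = 0.8660, sin(30 deg) = 0.5000
  joint[2] = (0.2257, -1.2803) + 7.3 * (0.8660, 0.5000) = (0.2257 + 6.3220, -1.2803 + 3.6500) = (6.5477, 2.3697)
link 2: phi[2] = -80 + 110 + -40 = -10 deg
  cos(-10 deg) = 0.9848, sin(-10 deg) = -0.1736
  joint[3] = (6.5477, 2.3697) + 4.3 * (0.9848, -0.1736) = (6.5477 + 4.2347, 2.3697 + -0.7467) = (10.7824, 1.6231)
link 3: phi[3] = -80 + 110 + -40 + -55 = -65 deg
  cos(-65 deg) = 0.4226, sin(-65 deg) = -0.9063
  joint[4] = (10.7824, 1.6231) + 8.6 * (0.4226, -0.9063) = (10.7824 + 3.6345, 1.6231 + -7.7942) = (14.4169, -6.1712)
End effector: (14.4169, -6.1712)

Answer: 14.4169 -6.1712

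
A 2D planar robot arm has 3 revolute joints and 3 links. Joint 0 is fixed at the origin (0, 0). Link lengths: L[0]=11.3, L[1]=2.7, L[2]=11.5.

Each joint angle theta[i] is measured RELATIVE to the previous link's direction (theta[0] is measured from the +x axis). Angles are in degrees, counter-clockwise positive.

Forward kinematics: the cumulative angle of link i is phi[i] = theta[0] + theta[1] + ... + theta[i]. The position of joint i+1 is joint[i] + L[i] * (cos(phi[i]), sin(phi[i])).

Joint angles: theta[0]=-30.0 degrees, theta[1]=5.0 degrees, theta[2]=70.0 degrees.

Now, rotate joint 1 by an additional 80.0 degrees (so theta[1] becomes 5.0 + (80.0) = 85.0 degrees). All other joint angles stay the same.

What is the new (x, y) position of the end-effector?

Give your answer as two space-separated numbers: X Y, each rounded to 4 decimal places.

joint[0] = (0.0000, 0.0000)  (base)
link 0: phi[0] = -30 = -30 deg
  cos(-30 deg) = 0.8660, sin(-30 deg) = -0.5000
  joint[1] = (0.0000, 0.0000) + 11.3 * (0.8660, -0.5000) = (0.0000 + 9.7861, 0.0000 + -5.6500) = (9.7861, -5.6500)
link 1: phi[1] = -30 + 85 = 55 deg
  cos(55 deg) = 0.5736, sin(55 deg) = 0.8192
  joint[2] = (9.7861, -5.6500) + 2.7 * (0.5736, 0.8192) = (9.7861 + 1.5487, -5.6500 + 2.2117) = (11.3347, -3.4383)
link 2: phi[2] = -30 + 85 + 70 = 125 deg
  cos(125 deg) = -0.5736, sin(125 deg) = 0.8192
  joint[3] = (11.3347, -3.4383) + 11.5 * (-0.5736, 0.8192) = (11.3347 + -6.5961, -3.4383 + 9.4202) = (4.7386, 5.9820)
End effector: (4.7386, 5.9820)

Answer: 4.7386 5.9820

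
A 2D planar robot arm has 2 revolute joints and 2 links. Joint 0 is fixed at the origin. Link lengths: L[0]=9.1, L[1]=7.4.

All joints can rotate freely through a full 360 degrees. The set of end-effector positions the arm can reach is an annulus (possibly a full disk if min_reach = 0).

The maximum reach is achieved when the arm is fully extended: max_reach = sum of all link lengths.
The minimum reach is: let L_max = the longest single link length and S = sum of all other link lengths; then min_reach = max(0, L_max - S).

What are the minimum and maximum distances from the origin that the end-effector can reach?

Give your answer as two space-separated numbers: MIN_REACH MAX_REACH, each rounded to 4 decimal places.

Answer: 1.7000 16.5000

Derivation:
Link lengths: [9.1, 7.4]
max_reach = 9.1 + 7.4 = 16.5
L_max = max([9.1, 7.4]) = 9.1
S (sum of others) = 16.5 - 9.1 = 7.4
min_reach = max(0, 9.1 - 7.4) = max(0, 1.7) = 1.7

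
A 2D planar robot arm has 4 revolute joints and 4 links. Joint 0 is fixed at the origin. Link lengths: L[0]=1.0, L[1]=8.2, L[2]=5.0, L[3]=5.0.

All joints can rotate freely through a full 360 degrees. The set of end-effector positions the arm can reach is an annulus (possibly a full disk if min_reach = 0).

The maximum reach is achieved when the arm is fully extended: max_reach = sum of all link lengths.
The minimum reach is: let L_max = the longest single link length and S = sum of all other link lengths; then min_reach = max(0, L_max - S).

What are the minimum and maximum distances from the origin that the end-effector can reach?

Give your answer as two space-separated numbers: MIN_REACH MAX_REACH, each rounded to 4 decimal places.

Link lengths: [1.0, 8.2, 5.0, 5.0]
max_reach = 1 + 8.2 + 5 + 5 = 19.2
L_max = max([1.0, 8.2, 5.0, 5.0]) = 8.2
S (sum of others) = 19.2 - 8.2 = 11
min_reach = max(0, 8.2 - 11) = max(0, -2.8) = 0

Answer: 0.0000 19.2000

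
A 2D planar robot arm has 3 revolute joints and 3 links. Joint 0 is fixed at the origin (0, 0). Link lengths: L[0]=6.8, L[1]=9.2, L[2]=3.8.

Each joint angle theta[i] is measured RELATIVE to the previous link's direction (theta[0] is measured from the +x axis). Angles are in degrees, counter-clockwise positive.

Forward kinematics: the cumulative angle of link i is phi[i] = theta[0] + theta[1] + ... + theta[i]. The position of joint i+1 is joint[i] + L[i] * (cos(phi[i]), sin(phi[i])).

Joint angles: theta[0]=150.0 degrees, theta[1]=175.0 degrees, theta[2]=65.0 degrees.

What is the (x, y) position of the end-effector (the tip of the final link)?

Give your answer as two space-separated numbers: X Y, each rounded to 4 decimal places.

Answer: 4.9381 0.0231

Derivation:
joint[0] = (0.0000, 0.0000)  (base)
link 0: phi[0] = 150 = 150 deg
  cos(150 deg) = -0.8660, sin(150 deg) = 0.5000
  joint[1] = (0.0000, 0.0000) + 6.8 * (-0.8660, 0.5000) = (0.0000 + -5.8890, 0.0000 + 3.4000) = (-5.8890, 3.4000)
link 1: phi[1] = 150 + 175 = 325 deg
  cos(325 deg) = 0.8192, sin(325 deg) = -0.5736
  joint[2] = (-5.8890, 3.4000) + 9.2 * (0.8192, -0.5736) = (-5.8890 + 7.5362, 3.4000 + -5.2769) = (1.6472, -1.8769)
link 2: phi[2] = 150 + 175 + 65 = 390 deg
  cos(390 deg) = 0.8660, sin(390 deg) = 0.5000
  joint[3] = (1.6472, -1.8769) + 3.8 * (0.8660, 0.5000) = (1.6472 + 3.2909, -1.8769 + 1.9000) = (4.9381, 0.0231)
End effector: (4.9381, 0.0231)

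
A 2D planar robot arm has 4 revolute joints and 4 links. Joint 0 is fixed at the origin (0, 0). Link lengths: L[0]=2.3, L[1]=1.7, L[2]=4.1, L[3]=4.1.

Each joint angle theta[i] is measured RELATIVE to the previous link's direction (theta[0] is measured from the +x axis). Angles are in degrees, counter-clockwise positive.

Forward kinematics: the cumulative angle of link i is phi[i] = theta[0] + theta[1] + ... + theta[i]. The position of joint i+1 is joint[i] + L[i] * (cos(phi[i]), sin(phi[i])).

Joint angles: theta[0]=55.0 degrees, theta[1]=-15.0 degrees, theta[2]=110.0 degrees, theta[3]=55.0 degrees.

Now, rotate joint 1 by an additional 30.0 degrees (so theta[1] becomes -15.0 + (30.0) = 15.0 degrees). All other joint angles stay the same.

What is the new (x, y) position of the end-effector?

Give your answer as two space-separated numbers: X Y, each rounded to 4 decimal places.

Answer: -4.5510 0.1230

Derivation:
joint[0] = (0.0000, 0.0000)  (base)
link 0: phi[0] = 55 = 55 deg
  cos(55 deg) = 0.5736, sin(55 deg) = 0.8192
  joint[1] = (0.0000, 0.0000) + 2.3 * (0.5736, 0.8192) = (0.0000 + 1.3192, 0.0000 + 1.8840) = (1.3192, 1.8840)
link 1: phi[1] = 55 + 15 = 70 deg
  cos(70 deg) = 0.3420, sin(70 deg) = 0.9397
  joint[2] = (1.3192, 1.8840) + 1.7 * (0.3420, 0.9397) = (1.3192 + 0.5814, 1.8840 + 1.5975) = (1.9007, 3.4815)
link 2: phi[2] = 55 + 15 + 110 = 180 deg
  cos(180 deg) = -1.0000, sin(180 deg) = 0.0000
  joint[3] = (1.9007, 3.4815) + 4.1 * (-1.0000, 0.0000) = (1.9007 + -4.1000, 3.4815 + 0.0000) = (-2.1993, 3.4815)
link 3: phi[3] = 55 + 15 + 110 + 55 = 235 deg
  cos(235 deg) = -0.5736, sin(235 deg) = -0.8192
  joint[4] = (-2.1993, 3.4815) + 4.1 * (-0.5736, -0.8192) = (-2.1993 + -2.3517, 3.4815 + -3.3585) = (-4.5510, 0.1230)
End effector: (-4.5510, 0.1230)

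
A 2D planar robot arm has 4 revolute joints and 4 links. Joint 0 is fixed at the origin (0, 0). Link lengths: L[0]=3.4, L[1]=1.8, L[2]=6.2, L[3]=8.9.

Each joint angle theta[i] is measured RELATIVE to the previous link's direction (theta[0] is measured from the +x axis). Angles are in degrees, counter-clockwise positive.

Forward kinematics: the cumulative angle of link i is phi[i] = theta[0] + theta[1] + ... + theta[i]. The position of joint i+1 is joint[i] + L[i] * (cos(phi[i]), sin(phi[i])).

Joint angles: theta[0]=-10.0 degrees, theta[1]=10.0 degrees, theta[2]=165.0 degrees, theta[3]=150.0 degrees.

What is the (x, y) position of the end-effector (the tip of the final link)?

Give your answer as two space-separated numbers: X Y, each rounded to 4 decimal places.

joint[0] = (0.0000, 0.0000)  (base)
link 0: phi[0] = -10 = -10 deg
  cos(-10 deg) = 0.9848, sin(-10 deg) = -0.1736
  joint[1] = (0.0000, 0.0000) + 3.4 * (0.9848, -0.1736) = (0.0000 + 3.3483, 0.0000 + -0.5904) = (3.3483, -0.5904)
link 1: phi[1] = -10 + 10 = 0 deg
  cos(0 deg) = 1.0000, sin(0 deg) = 0.0000
  joint[2] = (3.3483, -0.5904) + 1.8 * (1.0000, 0.0000) = (3.3483 + 1.8000, -0.5904 + 0.0000) = (5.1483, -0.5904)
link 2: phi[2] = -10 + 10 + 165 = 165 deg
  cos(165 deg) = -0.9659, sin(165 deg) = 0.2588
  joint[3] = (5.1483, -0.5904) + 6.2 * (-0.9659, 0.2588) = (5.1483 + -5.9887, -0.5904 + 1.6047) = (-0.8404, 1.0143)
link 3: phi[3] = -10 + 10 + 165 + 150 = 315 deg
  cos(315 deg) = 0.7071, sin(315 deg) = -0.7071
  joint[4] = (-0.8404, 1.0143) + 8.9 * (0.7071, -0.7071) = (-0.8404 + 6.2933, 1.0143 + -6.2933) = (5.4529, -5.2790)
End effector: (5.4529, -5.2790)

Answer: 5.4529 -5.2790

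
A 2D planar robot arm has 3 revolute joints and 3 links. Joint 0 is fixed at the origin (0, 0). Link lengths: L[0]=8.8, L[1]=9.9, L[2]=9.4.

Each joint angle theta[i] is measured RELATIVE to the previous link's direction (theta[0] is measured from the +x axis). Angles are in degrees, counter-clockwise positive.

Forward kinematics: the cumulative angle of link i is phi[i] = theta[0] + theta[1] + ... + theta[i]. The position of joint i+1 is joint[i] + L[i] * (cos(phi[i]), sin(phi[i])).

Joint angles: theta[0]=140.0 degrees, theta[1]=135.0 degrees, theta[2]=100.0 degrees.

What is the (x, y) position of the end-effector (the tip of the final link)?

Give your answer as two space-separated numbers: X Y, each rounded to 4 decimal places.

joint[0] = (0.0000, 0.0000)  (base)
link 0: phi[0] = 140 = 140 deg
  cos(140 deg) = -0.7660, sin(140 deg) = 0.6428
  joint[1] = (0.0000, 0.0000) + 8.8 * (-0.7660, 0.6428) = (0.0000 + -6.7412, 0.0000 + 5.6565) = (-6.7412, 5.6565)
link 1: phi[1] = 140 + 135 = 275 deg
  cos(275 deg) = 0.0872, sin(275 deg) = -0.9962
  joint[2] = (-6.7412, 5.6565) + 9.9 * (0.0872, -0.9962) = (-6.7412 + 0.8628, 5.6565 + -9.8623) = (-5.8783, -4.2058)
link 2: phi[2] = 140 + 135 + 100 = 375 deg
  cos(375 deg) = 0.9659, sin(375 deg) = 0.2588
  joint[3] = (-5.8783, -4.2058) + 9.4 * (0.9659, 0.2588) = (-5.8783 + 9.0797, -4.2058 + 2.4329) = (3.2014, -1.7729)
End effector: (3.2014, -1.7729)

Answer: 3.2014 -1.7729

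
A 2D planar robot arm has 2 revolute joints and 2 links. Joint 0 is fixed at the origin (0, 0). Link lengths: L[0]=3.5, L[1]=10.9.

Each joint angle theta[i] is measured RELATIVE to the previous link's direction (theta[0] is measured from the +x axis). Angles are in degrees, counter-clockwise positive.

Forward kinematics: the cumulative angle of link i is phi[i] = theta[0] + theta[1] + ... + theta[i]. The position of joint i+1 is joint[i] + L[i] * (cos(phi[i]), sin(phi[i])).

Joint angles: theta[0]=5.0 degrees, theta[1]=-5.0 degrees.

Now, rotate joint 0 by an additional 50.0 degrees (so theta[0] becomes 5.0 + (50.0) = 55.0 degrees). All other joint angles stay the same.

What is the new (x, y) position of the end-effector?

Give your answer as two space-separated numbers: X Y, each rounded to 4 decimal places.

Answer: 9.0139 11.2169

Derivation:
joint[0] = (0.0000, 0.0000)  (base)
link 0: phi[0] = 55 = 55 deg
  cos(55 deg) = 0.5736, sin(55 deg) = 0.8192
  joint[1] = (0.0000, 0.0000) + 3.5 * (0.5736, 0.8192) = (0.0000 + 2.0075, 0.0000 + 2.8670) = (2.0075, 2.8670)
link 1: phi[1] = 55 + -5 = 50 deg
  cos(50 deg) = 0.6428, sin(50 deg) = 0.7660
  joint[2] = (2.0075, 2.8670) + 10.9 * (0.6428, 0.7660) = (2.0075 + 7.0064, 2.8670 + 8.3499) = (9.0139, 11.2169)
End effector: (9.0139, 11.2169)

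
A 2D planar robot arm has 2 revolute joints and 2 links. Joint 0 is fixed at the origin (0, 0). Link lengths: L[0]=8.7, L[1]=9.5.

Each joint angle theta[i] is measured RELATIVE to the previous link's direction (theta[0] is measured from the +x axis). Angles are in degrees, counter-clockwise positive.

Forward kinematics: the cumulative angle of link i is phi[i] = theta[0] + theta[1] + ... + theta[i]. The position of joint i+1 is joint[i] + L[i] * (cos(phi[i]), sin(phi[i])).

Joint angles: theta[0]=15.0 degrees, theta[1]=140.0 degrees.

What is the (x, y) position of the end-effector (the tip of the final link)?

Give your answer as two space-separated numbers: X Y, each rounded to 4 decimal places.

Answer: -0.2064 6.2666

Derivation:
joint[0] = (0.0000, 0.0000)  (base)
link 0: phi[0] = 15 = 15 deg
  cos(15 deg) = 0.9659, sin(15 deg) = 0.2588
  joint[1] = (0.0000, 0.0000) + 8.7 * (0.9659, 0.2588) = (0.0000 + 8.4036, 0.0000 + 2.2517) = (8.4036, 2.2517)
link 1: phi[1] = 15 + 140 = 155 deg
  cos(155 deg) = -0.9063, sin(155 deg) = 0.4226
  joint[2] = (8.4036, 2.2517) + 9.5 * (-0.9063, 0.4226) = (8.4036 + -8.6099, 2.2517 + 4.0149) = (-0.2064, 6.2666)
End effector: (-0.2064, 6.2666)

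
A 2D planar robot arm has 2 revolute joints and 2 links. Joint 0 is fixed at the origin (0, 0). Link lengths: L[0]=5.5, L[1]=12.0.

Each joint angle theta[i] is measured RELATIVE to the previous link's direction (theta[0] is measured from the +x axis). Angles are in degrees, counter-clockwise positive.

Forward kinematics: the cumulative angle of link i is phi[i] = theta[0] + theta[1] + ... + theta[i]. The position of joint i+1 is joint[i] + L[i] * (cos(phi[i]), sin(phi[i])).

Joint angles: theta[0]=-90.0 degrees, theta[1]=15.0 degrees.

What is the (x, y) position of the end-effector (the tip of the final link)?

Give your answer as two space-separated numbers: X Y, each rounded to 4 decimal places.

joint[0] = (0.0000, 0.0000)  (base)
link 0: phi[0] = -90 = -90 deg
  cos(-90 deg) = 0.0000, sin(-90 deg) = -1.0000
  joint[1] = (0.0000, 0.0000) + 5.5 * (0.0000, -1.0000) = (0.0000 + 0.0000, 0.0000 + -5.5000) = (0.0000, -5.5000)
link 1: phi[1] = -90 + 15 = -75 deg
  cos(-75 deg) = 0.2588, sin(-75 deg) = -0.9659
  joint[2] = (0.0000, -5.5000) + 12 * (0.2588, -0.9659) = (0.0000 + 3.1058, -5.5000 + -11.5911) = (3.1058, -17.0911)
End effector: (3.1058, -17.0911)

Answer: 3.1058 -17.0911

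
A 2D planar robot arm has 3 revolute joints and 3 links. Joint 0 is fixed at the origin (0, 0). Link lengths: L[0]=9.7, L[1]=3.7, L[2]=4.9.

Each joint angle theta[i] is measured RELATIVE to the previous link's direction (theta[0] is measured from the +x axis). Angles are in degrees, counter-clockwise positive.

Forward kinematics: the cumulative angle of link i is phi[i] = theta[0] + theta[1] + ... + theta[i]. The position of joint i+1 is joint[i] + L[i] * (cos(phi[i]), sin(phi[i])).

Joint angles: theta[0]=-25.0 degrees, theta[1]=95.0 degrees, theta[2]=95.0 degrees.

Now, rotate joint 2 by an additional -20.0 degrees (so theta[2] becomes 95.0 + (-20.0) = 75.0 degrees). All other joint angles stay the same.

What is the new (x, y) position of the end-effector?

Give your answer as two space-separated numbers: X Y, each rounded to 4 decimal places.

Answer: 6.0428 2.1880

Derivation:
joint[0] = (0.0000, 0.0000)  (base)
link 0: phi[0] = -25 = -25 deg
  cos(-25 deg) = 0.9063, sin(-25 deg) = -0.4226
  joint[1] = (0.0000, 0.0000) + 9.7 * (0.9063, -0.4226) = (0.0000 + 8.7912, 0.0000 + -4.0994) = (8.7912, -4.0994)
link 1: phi[1] = -25 + 95 = 70 deg
  cos(70 deg) = 0.3420, sin(70 deg) = 0.9397
  joint[2] = (8.7912, -4.0994) + 3.7 * (0.3420, 0.9397) = (8.7912 + 1.2655, -4.0994 + 3.4769) = (10.0567, -0.6225)
link 2: phi[2] = -25 + 95 + 75 = 145 deg
  cos(145 deg) = -0.8192, sin(145 deg) = 0.5736
  joint[3] = (10.0567, -0.6225) + 4.9 * (-0.8192, 0.5736) = (10.0567 + -4.0138, -0.6225 + 2.8105) = (6.0428, 2.1880)
End effector: (6.0428, 2.1880)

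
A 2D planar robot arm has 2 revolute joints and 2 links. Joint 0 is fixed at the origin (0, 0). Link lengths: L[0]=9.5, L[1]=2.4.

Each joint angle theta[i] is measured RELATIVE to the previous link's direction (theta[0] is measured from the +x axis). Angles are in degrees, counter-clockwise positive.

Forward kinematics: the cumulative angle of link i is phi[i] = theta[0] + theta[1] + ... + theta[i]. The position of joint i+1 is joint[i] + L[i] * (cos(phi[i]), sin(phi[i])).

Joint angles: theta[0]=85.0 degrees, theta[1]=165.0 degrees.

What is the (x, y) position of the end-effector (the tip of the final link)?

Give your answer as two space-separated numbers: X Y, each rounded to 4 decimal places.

joint[0] = (0.0000, 0.0000)  (base)
link 0: phi[0] = 85 = 85 deg
  cos(85 deg) = 0.0872, sin(85 deg) = 0.9962
  joint[1] = (0.0000, 0.0000) + 9.5 * (0.0872, 0.9962) = (0.0000 + 0.8280, 0.0000 + 9.4638) = (0.8280, 9.4638)
link 1: phi[1] = 85 + 165 = 250 deg
  cos(250 deg) = -0.3420, sin(250 deg) = -0.9397
  joint[2] = (0.8280, 9.4638) + 2.4 * (-0.3420, -0.9397) = (0.8280 + -0.8208, 9.4638 + -2.2553) = (0.0071, 7.2086)
End effector: (0.0071, 7.2086)

Answer: 0.0071 7.2086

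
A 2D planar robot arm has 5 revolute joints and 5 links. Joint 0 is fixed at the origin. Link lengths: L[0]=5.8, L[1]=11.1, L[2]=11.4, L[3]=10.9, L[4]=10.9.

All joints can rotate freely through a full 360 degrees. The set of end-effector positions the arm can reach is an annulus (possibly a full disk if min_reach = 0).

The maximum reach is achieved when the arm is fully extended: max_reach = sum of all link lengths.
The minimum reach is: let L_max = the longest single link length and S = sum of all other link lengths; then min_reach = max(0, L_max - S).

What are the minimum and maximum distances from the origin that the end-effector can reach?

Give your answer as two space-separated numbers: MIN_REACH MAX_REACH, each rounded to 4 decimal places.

Answer: 0.0000 50.1000

Derivation:
Link lengths: [5.8, 11.1, 11.4, 10.9, 10.9]
max_reach = 5.8 + 11.1 + 11.4 + 10.9 + 10.9 = 50.1
L_max = max([5.8, 11.1, 11.4, 10.9, 10.9]) = 11.4
S (sum of others) = 50.1 - 11.4 = 38.7
min_reach = max(0, 11.4 - 38.7) = max(0, -27.3) = 0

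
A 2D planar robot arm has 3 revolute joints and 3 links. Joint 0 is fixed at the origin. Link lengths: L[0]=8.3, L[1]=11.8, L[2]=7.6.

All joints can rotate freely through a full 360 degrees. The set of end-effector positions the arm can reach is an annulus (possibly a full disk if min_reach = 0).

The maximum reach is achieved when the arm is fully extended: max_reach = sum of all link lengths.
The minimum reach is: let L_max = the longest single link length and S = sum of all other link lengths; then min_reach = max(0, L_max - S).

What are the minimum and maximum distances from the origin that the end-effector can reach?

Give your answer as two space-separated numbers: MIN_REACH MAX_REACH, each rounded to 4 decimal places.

Link lengths: [8.3, 11.8, 7.6]
max_reach = 8.3 + 11.8 + 7.6 = 27.7
L_max = max([8.3, 11.8, 7.6]) = 11.8
S (sum of others) = 27.7 - 11.8 = 15.9
min_reach = max(0, 11.8 - 15.9) = max(0, -4.1) = 0

Answer: 0.0000 27.7000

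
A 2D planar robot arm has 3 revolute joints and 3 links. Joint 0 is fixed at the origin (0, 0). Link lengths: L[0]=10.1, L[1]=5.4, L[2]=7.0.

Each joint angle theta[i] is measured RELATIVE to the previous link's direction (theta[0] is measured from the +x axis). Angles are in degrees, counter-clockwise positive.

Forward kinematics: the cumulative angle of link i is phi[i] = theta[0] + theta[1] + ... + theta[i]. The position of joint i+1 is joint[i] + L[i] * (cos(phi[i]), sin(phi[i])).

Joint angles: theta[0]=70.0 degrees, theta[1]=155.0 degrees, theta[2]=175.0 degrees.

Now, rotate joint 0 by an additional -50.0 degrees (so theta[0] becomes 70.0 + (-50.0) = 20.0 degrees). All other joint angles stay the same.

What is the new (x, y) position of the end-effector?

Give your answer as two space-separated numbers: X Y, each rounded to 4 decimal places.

Answer: 11.0051 2.7095

Derivation:
joint[0] = (0.0000, 0.0000)  (base)
link 0: phi[0] = 20 = 20 deg
  cos(20 deg) = 0.9397, sin(20 deg) = 0.3420
  joint[1] = (0.0000, 0.0000) + 10.1 * (0.9397, 0.3420) = (0.0000 + 9.4909, 0.0000 + 3.4544) = (9.4909, 3.4544)
link 1: phi[1] = 20 + 155 = 175 deg
  cos(175 deg) = -0.9962, sin(175 deg) = 0.0872
  joint[2] = (9.4909, 3.4544) + 5.4 * (-0.9962, 0.0872) = (9.4909 + -5.3795, 3.4544 + 0.4706) = (4.1114, 3.9250)
link 2: phi[2] = 20 + 155 + 175 = 350 deg
  cos(350 deg) = 0.9848, sin(350 deg) = -0.1736
  joint[3] = (4.1114, 3.9250) + 7 * (0.9848, -0.1736) = (4.1114 + 6.8937, 3.9250 + -1.2155) = (11.0051, 2.7095)
End effector: (11.0051, 2.7095)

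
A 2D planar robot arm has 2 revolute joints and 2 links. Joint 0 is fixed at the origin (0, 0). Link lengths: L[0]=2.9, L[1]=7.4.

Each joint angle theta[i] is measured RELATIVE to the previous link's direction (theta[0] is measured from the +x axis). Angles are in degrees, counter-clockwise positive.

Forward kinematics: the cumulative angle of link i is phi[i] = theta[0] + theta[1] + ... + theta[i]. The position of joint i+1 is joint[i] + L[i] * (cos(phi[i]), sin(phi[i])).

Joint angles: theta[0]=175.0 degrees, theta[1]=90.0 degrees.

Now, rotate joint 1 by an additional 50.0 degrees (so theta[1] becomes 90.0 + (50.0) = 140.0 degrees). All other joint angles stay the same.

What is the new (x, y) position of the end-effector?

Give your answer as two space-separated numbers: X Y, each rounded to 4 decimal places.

Answer: 2.3436 -4.9798

Derivation:
joint[0] = (0.0000, 0.0000)  (base)
link 0: phi[0] = 175 = 175 deg
  cos(175 deg) = -0.9962, sin(175 deg) = 0.0872
  joint[1] = (0.0000, 0.0000) + 2.9 * (-0.9962, 0.0872) = (0.0000 + -2.8890, 0.0000 + 0.2528) = (-2.8890, 0.2528)
link 1: phi[1] = 175 + 140 = 315 deg
  cos(315 deg) = 0.7071, sin(315 deg) = -0.7071
  joint[2] = (-2.8890, 0.2528) + 7.4 * (0.7071, -0.7071) = (-2.8890 + 5.2326, 0.2528 + -5.2326) = (2.3436, -4.9798)
End effector: (2.3436, -4.9798)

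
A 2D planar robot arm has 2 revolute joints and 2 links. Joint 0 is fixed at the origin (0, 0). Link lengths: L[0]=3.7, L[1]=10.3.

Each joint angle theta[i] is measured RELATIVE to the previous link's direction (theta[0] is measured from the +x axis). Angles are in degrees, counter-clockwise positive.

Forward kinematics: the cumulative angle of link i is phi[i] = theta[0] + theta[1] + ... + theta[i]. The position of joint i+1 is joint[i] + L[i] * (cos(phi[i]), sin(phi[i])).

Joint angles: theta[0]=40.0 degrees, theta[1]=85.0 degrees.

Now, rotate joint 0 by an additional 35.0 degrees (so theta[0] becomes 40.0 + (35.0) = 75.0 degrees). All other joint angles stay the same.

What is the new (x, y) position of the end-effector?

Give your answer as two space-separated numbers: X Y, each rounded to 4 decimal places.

joint[0] = (0.0000, 0.0000)  (base)
link 0: phi[0] = 75 = 75 deg
  cos(75 deg) = 0.2588, sin(75 deg) = 0.9659
  joint[1] = (0.0000, 0.0000) + 3.7 * (0.2588, 0.9659) = (0.0000 + 0.9576, 0.0000 + 3.5739) = (0.9576, 3.5739)
link 1: phi[1] = 75 + 85 = 160 deg
  cos(160 deg) = -0.9397, sin(160 deg) = 0.3420
  joint[2] = (0.9576, 3.5739) + 10.3 * (-0.9397, 0.3420) = (0.9576 + -9.6788, 3.5739 + 3.5228) = (-8.7212, 7.0967)
End effector: (-8.7212, 7.0967)

Answer: -8.7212 7.0967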